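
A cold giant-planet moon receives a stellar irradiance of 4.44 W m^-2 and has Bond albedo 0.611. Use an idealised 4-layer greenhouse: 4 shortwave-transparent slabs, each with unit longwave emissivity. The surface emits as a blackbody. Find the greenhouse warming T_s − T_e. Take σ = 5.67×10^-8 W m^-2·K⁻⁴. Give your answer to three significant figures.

Top-of-atmosphere balance: σT_e⁴ = S(1−α)/4 = 0.4318 W m^-2 → T_e = 52.53 K.
T_s = (N+1)^(1/4)·T_e = 78.55 K.
Warming: T_s − T_e = 26.02 K.

26.0 K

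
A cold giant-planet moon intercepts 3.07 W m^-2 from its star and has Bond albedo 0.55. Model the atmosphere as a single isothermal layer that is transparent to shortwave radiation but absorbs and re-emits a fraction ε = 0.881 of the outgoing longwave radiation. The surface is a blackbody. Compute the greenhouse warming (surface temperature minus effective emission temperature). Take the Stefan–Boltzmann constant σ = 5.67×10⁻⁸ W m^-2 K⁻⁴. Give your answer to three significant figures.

Effective emission temperature (TOA balance): σT_e⁴ = S(1−α)/4 = 0.3454 W m^-2 → T_e = 49.68 K.
Surface balance with a leaky layer gives σT_s⁴ = σT_e⁴·2/(2−ε), so T_s = T_e·[2/(2−0.881)]^(1/4) = 57.44 K.
The atmosphere warms the surface by 7.762 K.

7.76 K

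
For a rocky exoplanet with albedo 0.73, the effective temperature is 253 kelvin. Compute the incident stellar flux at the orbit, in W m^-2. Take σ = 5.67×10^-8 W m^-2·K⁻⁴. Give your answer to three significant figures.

3440 W m^-2

From S(1−α)/4 = σT⁴: S = 4σT⁴/(1−α).
The emitted flux is σT⁴ = 232.3 W m^-2.
So S = 4×232.3/(1−0.73) = 3442 W m^-2.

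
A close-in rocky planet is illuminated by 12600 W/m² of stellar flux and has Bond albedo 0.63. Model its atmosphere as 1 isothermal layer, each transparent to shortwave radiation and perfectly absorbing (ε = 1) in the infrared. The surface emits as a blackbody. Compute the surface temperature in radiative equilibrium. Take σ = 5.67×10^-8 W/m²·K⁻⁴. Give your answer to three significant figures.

450 K

OLR = S(1−α)/4 = 1166 W/m²; the top layer radiates at T_e = 378.6 K.
Layer-by-layer balance gives σT_s⁴ = (N+1)σT_e⁴, so T_s = 2^¼·378.6 = 450.3 K.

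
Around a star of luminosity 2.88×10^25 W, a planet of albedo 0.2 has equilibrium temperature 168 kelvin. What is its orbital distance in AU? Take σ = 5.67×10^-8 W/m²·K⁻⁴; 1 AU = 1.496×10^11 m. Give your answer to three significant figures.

0.673 AU

The flux needed for this T is 4σT⁴/(1−0.2) = 225.8 W/m².
S = L/(4πd²) → d = √(L/4πS) = √(2.88×10^25/(4π·225.8)) = 1.007×10^11 m = 0.6734 AU.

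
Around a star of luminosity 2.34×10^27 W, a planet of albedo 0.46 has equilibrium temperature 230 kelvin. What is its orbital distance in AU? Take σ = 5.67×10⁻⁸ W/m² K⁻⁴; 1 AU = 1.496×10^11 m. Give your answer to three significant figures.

2.66 AU

Required flux: S = 4σT⁴/(1−α) = 1175 W/m².
From L = 4πd²S, d = √(2.34×10^27/(4π·1175)) = 3.980×10^11 m = 2.661 AU.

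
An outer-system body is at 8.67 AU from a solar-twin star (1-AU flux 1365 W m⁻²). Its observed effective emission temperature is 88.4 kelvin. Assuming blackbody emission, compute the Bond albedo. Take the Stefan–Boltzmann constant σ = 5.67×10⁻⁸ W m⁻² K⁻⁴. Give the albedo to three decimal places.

Irradiance scales as 1/d², so S = 1365 W m⁻² × (1/8.67)² = 18.16 W m⁻².
Rearranging the radiative balance, α = 1 − 4σT⁴/S.
4σT⁴ = 4·5.67×10⁻⁸·(88.4)⁴ = 13.85 W m⁻².
1−α = 13.85/18.16 = 0.7627, so α = 0.2373.

0.237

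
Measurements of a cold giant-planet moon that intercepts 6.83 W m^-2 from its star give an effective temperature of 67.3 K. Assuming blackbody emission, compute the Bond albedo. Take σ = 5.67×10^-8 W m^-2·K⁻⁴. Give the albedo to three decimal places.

0.319

From σT⁴ = S(1−α)/4 we invert for α: 1−α = 4σT⁴/S.
σT⁴ = 1.163 W m^-2, so 4σT⁴ = 4.653 W m^-2.
1−α = 4.653/6.830 = 0.6812, so α = 0.3188.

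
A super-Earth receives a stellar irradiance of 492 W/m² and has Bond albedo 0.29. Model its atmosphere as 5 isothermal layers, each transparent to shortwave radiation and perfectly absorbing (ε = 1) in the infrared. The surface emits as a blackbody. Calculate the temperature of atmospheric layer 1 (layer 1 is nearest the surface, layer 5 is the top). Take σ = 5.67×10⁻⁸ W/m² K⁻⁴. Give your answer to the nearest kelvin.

296 K

OLR = S(1−α)/4 = 87.33 W/m²; the top layer radiates at T_e = 198.1 K.
In the N-layer model, layer k (counted from the surface) has T_k = (N+1−k)^(1/4)·T_e.
With k = 1: T_1 = (5+1−1)^¼·198.1 K = 296.2 K.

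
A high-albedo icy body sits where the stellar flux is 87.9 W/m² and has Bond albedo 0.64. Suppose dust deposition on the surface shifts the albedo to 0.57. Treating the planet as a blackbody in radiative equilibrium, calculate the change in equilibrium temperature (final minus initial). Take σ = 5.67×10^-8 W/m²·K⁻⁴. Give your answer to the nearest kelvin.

With α = 0.64, T₁ = 108.7 K.
After:  T₂ = [87.90·0.43/(4σ)]^(1/4) = 113.6 K.
Change: 113.6 − 108.7 = 4.937 K.

5 K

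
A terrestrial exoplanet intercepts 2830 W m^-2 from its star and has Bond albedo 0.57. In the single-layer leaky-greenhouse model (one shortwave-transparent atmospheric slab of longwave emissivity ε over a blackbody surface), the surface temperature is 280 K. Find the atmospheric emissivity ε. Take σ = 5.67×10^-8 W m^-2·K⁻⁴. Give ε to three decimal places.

First, T_e = [2830·(1−0.57)/(4σ)]^(1/4) = 270.6 K.
Since (2−ε)/2 = (T_e/T_s)⁴ = 0.8729, ε = 0.2541.

0.254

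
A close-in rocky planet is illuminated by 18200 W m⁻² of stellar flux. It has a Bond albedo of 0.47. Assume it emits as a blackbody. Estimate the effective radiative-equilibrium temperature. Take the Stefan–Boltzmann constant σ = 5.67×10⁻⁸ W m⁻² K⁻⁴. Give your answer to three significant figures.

Absorbed flux (global mean): S(1−α)/4 = 18200·0.53/4 = 2412 W m⁻².
Balancing against σT⁴: T = (2412/5.67×10⁻⁸)^(1/4) = 454.1 K.

454 K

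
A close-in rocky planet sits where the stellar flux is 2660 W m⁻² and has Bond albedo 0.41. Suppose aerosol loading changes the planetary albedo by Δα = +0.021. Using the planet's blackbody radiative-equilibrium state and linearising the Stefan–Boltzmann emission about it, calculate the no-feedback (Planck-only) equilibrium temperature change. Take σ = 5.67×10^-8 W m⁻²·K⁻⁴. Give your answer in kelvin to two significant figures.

-2.6 kelvin

The baseline emission temperature is T_e = 288.4 K.
TOA radiative forcing: ΔF = −S·Δα/4 = −2660·(+0.021)/4 = -13.97 W m⁻².
Linearising σT⁴ gives d(σT⁴)/dT = 4σT_e³ = 5.441 W m⁻² per K.
Hence the no-feedback warming is ΔF/(4σT_e³) = -2.57 K.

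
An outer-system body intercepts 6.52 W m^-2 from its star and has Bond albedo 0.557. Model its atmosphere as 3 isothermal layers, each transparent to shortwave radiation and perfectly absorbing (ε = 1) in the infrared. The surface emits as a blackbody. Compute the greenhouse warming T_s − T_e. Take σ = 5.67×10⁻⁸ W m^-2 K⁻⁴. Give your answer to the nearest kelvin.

The effective emission temperature is T_e = [S(1−α)/(4σ)]^¼ = 59.74 K.
Surface: T_s = (4)^¼·T_e = 84.48 K.
Warming: T_s − T_e = 24.74 K.

25 kelvin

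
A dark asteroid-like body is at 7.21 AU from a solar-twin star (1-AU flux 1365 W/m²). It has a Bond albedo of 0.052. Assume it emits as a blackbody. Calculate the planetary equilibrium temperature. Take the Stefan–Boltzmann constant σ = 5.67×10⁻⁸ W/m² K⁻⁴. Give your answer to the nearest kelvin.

Irradiance scales as 1/d², so S = 1365 W/m² × (1/7.21)² = 26.26 W/m².
The planet absorbs (1−α)S over its disc πR² and re-emits over 4πR², so the mean absorbed flux is (1−0.052)·26.26/4 = 6.223 W/m².
Set σT⁴ = 6.223 → T = (6.223/σ)^(1/4) = 102.4 K.

102 kelvin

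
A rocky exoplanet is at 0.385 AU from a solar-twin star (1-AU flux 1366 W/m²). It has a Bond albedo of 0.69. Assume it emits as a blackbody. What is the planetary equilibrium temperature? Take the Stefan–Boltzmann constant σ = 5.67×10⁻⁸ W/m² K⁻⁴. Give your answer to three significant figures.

335 kelvin

Irradiance scales as 1/d², so S = 1366 W/m² × (1/0.385)² = 9216 W/m².
Averaging over the sphere, the absorbed flux is S(1−α)/4 = 714.2 W/m².
Balancing against σT⁴: T = (714.2/5.67×10⁻⁸)^(1/4) = 335.0 K.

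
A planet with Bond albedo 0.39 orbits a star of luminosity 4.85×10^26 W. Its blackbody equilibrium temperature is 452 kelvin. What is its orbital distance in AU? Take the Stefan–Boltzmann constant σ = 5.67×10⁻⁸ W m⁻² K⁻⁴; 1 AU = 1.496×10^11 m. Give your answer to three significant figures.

0.333 AU

The flux needed for this T is 4σT⁴/(1−0.39) = 15520 W m⁻².
Then d = [L/(4πS)]^(1/2) = 4.987×10^10 m, i.e. 0.3334 AU.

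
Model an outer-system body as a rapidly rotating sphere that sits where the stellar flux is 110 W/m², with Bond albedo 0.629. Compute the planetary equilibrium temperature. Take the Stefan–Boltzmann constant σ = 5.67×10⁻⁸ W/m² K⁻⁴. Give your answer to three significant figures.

The planet absorbs (1−α)S over its disc πR² and re-emits over 4πR², so the mean absorbed flux is (1−0.629)·110.0/4 = 10.20 W/m².
Set σT⁴ = 10.20 → T = (10.20/σ)^(1/4) = 115.8 K.

116 kelvin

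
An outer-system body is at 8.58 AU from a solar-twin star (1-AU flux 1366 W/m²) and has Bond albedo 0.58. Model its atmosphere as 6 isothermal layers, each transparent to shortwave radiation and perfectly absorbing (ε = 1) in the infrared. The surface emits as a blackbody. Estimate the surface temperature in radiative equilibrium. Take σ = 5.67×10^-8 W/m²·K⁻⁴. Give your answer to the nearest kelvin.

125 K

Irradiance scales as 1/d², so S = 1366 W/m² × (1/8.58)² = 18.56 W/m².
The effective emission temperature is T_e = [S(1−α)/(4σ)]^¼ = 76.56 K.
With N = 6 opaque layers, T_s = (N+1)^(1/4)·T_e = 7^(1/4)·76.56 = 124.5 K.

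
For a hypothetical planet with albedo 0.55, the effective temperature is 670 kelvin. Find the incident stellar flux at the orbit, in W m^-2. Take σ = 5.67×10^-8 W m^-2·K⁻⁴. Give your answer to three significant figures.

1.02×10^5 W m^-2

From S(1−α)/4 = σT⁴: S = 4σT⁴/(1−α).
The emitted flux is σT⁴ = 11430 W m^-2.
So S = 4×11430/(1−0.55) = 1.016×10^5 W m^-2.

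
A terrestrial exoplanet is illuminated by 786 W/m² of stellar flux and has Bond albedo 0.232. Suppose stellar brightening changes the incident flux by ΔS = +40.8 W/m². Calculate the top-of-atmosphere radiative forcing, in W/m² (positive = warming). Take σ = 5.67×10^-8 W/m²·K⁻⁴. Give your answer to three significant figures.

7.83 W/m²

ΔF = Δ[S(1−α)]/4 = (1−0.232)·+40.8/4 = 7.834 W/m².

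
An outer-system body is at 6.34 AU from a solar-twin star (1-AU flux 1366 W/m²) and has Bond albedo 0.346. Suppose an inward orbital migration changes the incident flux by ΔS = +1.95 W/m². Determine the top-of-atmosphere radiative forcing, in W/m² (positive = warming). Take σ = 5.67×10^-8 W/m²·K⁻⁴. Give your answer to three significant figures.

0.319 W/m²

Flux at the orbit: S = 1366/(6.34)² = 33.98 W/m².
ΔF = Δ[S(1−α)]/4 = (1−0.346)·+1.95/4 = 0.3188 W/m².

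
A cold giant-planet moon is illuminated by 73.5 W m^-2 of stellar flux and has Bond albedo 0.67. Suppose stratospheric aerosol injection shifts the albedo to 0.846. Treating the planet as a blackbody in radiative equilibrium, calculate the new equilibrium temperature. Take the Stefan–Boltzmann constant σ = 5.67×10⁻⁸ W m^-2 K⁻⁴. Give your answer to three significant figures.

T₂ = [S(1−α₂)/(4σ)]^(1/4) = [73.50·0.154/(4σ)]^(1/4) = 84.05 K.

84.1 K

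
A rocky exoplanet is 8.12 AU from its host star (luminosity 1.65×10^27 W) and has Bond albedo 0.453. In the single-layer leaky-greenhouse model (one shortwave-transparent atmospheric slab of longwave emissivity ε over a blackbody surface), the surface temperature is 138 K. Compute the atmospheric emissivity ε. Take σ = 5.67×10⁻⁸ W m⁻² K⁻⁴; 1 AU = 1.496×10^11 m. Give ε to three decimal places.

0.817

Orbital distance: d = 8.12 AU = 1.215×10^12 m.
S = L/(4πd²) = 88.98 W m⁻².
TOA balance gives T_e = 121.0 K.
Inverting T_s⁴ = 2T_e⁴/(2−ε): (T_e/T_s)⁴ = 0.5917, so ε = 2(1 − 0.5917) = 0.8165.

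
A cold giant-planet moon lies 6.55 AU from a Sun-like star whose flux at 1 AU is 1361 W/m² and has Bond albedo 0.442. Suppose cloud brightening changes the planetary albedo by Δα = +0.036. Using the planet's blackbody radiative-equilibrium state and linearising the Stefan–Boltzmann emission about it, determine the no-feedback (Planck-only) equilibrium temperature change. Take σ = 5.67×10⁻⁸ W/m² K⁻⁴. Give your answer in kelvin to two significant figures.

-1.5 K

Flux at the orbit: S = 1361/(6.55)² = 31.72 W/m².
Reference equilibrium: T_e = [S(1−α)/(4σ)]^(1/4) = 93.99 K.
TOA radiative forcing: ΔF = −S·Δα/4 = −31.72·(+0.036)/4 = -0.2855 W/m².
Linearising σT⁴ gives d(σT⁴)/dT = 4σT_e³ = 0.1883 W/m² per K.
ΔT₀ = ΔF/λ_P = -0.2855/0.1883 = -1.52 K.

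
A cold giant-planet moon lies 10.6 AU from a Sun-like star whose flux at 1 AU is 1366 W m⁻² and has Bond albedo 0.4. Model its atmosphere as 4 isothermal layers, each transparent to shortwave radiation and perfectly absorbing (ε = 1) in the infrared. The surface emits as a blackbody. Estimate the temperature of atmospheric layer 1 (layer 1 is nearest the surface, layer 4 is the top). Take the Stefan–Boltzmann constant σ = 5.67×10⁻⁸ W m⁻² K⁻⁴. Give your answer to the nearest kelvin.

107 K

By the inverse-square law, S = 1366/10.6² = 12.16 W m⁻².
Top-of-atmosphere balance: σT_e⁴ = S(1−α)/4 = 1.824 W m⁻² → T_e = 75.31 K.
In the N-layer model, layer k (counted from the surface) has T_k = (N+1−k)^(1/4)·T_e.
With k = 1: T_1 = (4+1−1)^¼·75.31 K = 106.5 K.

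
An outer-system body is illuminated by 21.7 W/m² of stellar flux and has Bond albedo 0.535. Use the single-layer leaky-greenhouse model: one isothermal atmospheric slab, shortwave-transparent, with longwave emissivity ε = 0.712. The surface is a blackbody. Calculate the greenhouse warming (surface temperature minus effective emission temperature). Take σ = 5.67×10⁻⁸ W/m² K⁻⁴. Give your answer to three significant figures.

The planet radiates to space at T_e = [S(1−α)/(4σ)]^(1/4) = 81.67 K.
The surface balance (absorbed SW + ε·downward IR = σT_s⁴) with T_a⁴ = T_s⁴/2 reduces to T_s = T_e·[2/(2−ε)]^¼ = 91.17 K.
T_s − T_e = 91.17 − 81.67 = 9.498 K.

9.50 kelvin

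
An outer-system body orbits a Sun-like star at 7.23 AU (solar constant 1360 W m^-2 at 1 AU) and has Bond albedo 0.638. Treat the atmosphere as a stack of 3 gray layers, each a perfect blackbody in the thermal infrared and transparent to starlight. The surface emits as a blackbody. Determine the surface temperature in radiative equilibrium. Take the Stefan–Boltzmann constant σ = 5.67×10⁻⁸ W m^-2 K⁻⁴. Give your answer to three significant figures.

By the inverse-square law, S = 1360/7.23² = 26.02 W m^-2.
The effective emission temperature is T_e = [S(1−α)/(4σ)]^¼ = 80.28 K.
With N = 3 opaque layers, T_s = (N+1)^(1/4)·T_e = 4^(1/4)·80.28 = 113.5 K.

114 kelvin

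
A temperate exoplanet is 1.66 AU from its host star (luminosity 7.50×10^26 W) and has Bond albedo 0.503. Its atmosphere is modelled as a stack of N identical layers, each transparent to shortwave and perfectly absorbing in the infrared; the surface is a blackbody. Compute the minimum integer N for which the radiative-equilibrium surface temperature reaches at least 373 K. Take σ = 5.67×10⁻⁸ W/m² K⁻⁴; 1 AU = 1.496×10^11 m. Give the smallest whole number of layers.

9

d = 1.66 × 1.496×10^11 m = 2.483×10^11 m.
Spreading L over a sphere of radius d: S = 7.50×10^26/(4π·2.48×10^11²) = 967.8 W/m².
The effective emission temperature is T_e = [S(1−α)/(4σ)]^¼ = 214.6 K.
Need (N+1)T_e⁴ ≥ T_s⁴, i.e. N+1 ≥ (373/214.6)⁴ = 9.127.
Rounding up, N = 9.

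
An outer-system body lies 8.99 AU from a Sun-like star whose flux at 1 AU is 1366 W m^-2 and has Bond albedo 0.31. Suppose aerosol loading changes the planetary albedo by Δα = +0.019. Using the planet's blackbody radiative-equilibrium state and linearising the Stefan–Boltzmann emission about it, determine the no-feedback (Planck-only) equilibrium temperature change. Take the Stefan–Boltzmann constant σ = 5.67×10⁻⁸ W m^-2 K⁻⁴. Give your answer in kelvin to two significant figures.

Irradiance scales as 1/d², so S = 1366 W m^-2 × (1/8.99)² = 16.90 W m^-2.
Reference equilibrium: T_e = [S(1−α)/(4σ)]^(1/4) = 84.68 K.
TOA radiative forcing: ΔF = −S·Δα/4 = −16.90·(+0.019)/4 = -0.08028 W m^-2.
Planck response: λ_P = 4σT_e³ = 4·5.67×10⁻⁸·(84.68)³ = 0.1377 W m^-2/K.
Hence the no-feedback warming is ΔF/(4σT_e³) = -0.583 K.

-0.58 K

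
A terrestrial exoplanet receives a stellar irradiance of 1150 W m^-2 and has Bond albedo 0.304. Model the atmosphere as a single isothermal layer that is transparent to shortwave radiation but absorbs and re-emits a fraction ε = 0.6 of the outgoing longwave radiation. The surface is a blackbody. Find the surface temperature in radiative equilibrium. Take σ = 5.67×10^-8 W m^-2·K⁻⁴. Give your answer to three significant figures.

266 kelvin

Effective emission temperature (TOA balance): σT_e⁴ = S(1−α)/4 = 200.1 W m^-2 → T_e = 243.7 K.
For a single slab of emissivity ε, T_s⁴ = 2T_e⁴/(2−ε); thus T_s = 243.7·(1.429)^(1/4) = 266.5 K.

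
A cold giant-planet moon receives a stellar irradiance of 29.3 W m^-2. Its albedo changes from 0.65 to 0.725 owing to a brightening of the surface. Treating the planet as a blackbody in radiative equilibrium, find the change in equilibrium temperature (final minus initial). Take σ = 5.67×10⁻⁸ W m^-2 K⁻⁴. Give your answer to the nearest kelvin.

Initial: T₁ = [S(1−0.65)/(4σ)]^(1/4) = 82.00 K.
With α = 0.725, T₂ = 77.20 K.
ΔT = T₂ − T₁ = -4.798 K.

-5 K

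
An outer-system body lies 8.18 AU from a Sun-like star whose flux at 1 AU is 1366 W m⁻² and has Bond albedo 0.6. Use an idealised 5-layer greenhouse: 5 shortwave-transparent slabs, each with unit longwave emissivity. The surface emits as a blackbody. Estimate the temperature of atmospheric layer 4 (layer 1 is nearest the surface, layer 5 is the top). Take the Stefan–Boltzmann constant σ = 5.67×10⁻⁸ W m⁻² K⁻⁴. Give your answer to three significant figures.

92.1 kelvin

Irradiance scales as 1/d², so S = 1366 W m⁻² × (1/8.18)² = 20.41 W m⁻².
The effective emission temperature is T_e = [S(1−α)/(4σ)]^¼ = 77.46 K.
Each opaque layer satisfies 2T_j⁴ = T_{j−1}⁴ + T_{j+1}⁴, giving T_k⁴ = (N+1−k)T_e⁴.
With k = 4: T_4 = (5+1−4)^¼·77.46 K = 92.12 K.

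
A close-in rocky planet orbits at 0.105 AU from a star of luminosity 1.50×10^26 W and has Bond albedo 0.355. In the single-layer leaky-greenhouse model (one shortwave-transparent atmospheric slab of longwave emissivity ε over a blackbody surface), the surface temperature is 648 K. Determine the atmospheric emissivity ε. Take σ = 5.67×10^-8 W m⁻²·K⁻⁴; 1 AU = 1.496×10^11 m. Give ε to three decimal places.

0.439

d = 0.105 × 1.496×10^11 m = 1.571×10^10 m.
S = L/(4πd²) = 48380 W m⁻².
Effective temperature: T_e = [S(1−α)/(4σ)]^(1/4) = 609.0 K.
T_s⁴ = T_e⁴·2/(2−ε) → ε = 2 − 2(T_e/T_s)⁴ = 2 − 2·(609.0/648)⁴ = 0.4394.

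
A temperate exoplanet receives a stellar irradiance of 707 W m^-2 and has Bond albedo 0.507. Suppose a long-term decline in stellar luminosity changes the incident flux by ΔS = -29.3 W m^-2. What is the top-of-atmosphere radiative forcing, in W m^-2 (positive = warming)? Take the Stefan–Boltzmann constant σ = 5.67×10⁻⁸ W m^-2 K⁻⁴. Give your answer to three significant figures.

ΔF = Δ[S(1−α)]/4 = (1−0.507)·-29.3/4 = -3.611 W m^-2.

-3.61 W m^-2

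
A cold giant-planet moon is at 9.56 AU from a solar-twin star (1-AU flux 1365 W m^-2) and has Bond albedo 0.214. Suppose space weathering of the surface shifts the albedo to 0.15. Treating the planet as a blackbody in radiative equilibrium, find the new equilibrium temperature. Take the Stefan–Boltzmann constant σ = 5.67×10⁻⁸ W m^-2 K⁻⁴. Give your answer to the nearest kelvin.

By the inverse-square law, S = 1365/9.56² = 14.94 W m^-2.
New equilibrium: T₂ = [(1−0.15)·14.94/(4σ)]^(1/4) = 86.50 K.

86 kelvin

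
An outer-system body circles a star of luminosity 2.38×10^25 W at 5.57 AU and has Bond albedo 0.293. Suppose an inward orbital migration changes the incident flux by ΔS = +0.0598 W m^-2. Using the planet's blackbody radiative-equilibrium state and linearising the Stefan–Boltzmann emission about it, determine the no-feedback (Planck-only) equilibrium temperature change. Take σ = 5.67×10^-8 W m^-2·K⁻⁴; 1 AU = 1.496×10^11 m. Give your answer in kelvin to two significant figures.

Orbital distance: d = 5.57 AU = 8.333×10^11 m.
Spreading L over a sphere of radius d: S = 2.38×10^25/(4π·8.33×10^11²) = 2.728 W m^-2.
The baseline emission temperature is T_e = 54.00 K.
TOA radiative forcing: ΔF = (1−α)ΔS/4 = 0.707·(+0.0598)/4 = 0.01057 W m^-2.
Planck response: λ_P = 4σT_e³ = 4·5.67×10⁻⁸·(54.00)³ = 0.03571 W m^-2/K.
ΔT₀ = ΔF/λ_P = 0.01057/0.03571 = 0.296 K.

0.30 K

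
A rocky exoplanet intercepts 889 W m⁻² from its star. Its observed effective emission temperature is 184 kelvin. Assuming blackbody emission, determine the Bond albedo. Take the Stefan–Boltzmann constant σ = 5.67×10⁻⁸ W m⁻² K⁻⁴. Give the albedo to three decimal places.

0.708

From σT⁴ = S(1−α)/4 we invert for α: 1−α = 4σT⁴/S.
4σT⁴ = 4·5.67×10⁻⁸·(184)⁴ = 260.0 W m⁻².
Hence α = 1 − 260.0/889.0 = 0.7076.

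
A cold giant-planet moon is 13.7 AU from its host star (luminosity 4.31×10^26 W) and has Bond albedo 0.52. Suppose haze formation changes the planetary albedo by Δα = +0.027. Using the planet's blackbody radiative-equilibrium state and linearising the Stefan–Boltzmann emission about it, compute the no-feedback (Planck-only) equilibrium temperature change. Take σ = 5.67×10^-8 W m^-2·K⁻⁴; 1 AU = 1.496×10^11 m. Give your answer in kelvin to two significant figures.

Orbital distance: d = 13.7 AU = 2.050×10^12 m.
Flux at the orbit: S = L/(4πd²) = 4.31×10^26/(4π·(2.05×10^12)²) = 8.165 W m^-2.
Unperturbed T_e = [8.165·(1−0.52)/(4σ)]^¼ = 64.47 K.
TOA radiative forcing: ΔF = −S·Δα/4 = −8.165·(+0.027)/4 = -0.05511 W m^-2.
Planck response: λ_P = 4σT_e³ = 4·5.67×10⁻⁸·(64.47)³ = 0.06079 W m^-2/K.
Hence the no-feedback warming is ΔF/(4σT_e³) = -0.907 K.

-0.91 kelvin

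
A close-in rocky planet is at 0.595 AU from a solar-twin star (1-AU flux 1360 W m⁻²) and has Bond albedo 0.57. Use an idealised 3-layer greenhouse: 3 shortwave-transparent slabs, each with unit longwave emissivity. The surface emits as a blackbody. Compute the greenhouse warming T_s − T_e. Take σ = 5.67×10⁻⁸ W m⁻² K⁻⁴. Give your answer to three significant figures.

121 K

By the inverse-square law, S = 1360/0.595² = 3842 W m⁻².
OLR = S(1−α)/4 = 413.0 W m⁻²; the top layer radiates at T_e = 292.1 K.
Surface: T_s = (4)^¼·T_e = 413.1 K.
Warming: T_s − T_e = 121.0 K.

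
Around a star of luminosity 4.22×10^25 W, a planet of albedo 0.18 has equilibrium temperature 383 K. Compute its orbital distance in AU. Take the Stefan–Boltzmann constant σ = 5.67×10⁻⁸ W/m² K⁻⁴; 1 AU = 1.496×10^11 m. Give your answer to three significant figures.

The flux needed for this T is 4σT⁴/(1−0.18) = 5951 W/m².
From L = 4πd²S, d = √(4.22×10^25/(4π·5951)) = 2.375×10^10 m = 0.1588 AU.

0.159 AU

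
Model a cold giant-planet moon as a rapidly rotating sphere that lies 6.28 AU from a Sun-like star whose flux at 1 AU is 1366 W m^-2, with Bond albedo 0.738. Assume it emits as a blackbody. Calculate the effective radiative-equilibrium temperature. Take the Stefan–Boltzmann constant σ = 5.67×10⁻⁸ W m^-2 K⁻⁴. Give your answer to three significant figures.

79.5 K

Flux at the orbit: S = 1366/(6.28)² = 34.64 W m^-2.
The planet absorbs (1−α)S over its disc πR² and re-emits over 4πR², so the mean absorbed flux is (1−0.738)·34.64/4 = 2.269 W m^-2.
In equilibrium σT⁴ equals this, so T = 79.53 K.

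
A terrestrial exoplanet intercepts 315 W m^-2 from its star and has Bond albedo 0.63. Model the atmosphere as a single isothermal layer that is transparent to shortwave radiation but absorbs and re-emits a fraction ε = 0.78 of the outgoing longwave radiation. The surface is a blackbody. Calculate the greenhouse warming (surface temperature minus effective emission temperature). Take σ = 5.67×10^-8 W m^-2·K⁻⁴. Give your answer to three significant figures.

19.8 K

The planet radiates to space at T_e = [S(1−α)/(4σ)]^(1/4) = 150.6 K.
The surface balance (absorbed SW + ε·downward IR = σT_s⁴) with T_a⁴ = T_s⁴/2 reduces to T_s = T_e·[2/(2−ε)]^¼ = 170.4 K.
T_s − T_e = 170.4 − 150.6 = 19.80 K.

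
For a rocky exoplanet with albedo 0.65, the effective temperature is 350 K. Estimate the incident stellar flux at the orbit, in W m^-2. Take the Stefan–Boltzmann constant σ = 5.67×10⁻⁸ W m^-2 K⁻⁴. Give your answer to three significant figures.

9720 W m^-2

Invert the energy balance for S: S = 4σT⁴/(1−α).
σT⁴ = 5.67×10⁻⁸·(350)⁴ = 850.9 W m^-2.
S = 4·850.9/0.35 = 9724 W m^-2.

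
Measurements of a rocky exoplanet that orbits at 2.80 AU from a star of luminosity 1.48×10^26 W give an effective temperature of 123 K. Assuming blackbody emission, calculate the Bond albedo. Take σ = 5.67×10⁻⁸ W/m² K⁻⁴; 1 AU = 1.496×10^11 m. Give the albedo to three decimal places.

d = 2.80 × 1.496×10^11 m = 4.189×10^11 m.
S = L/(4πd²) = 67.12 W/m².
From σT⁴ = S(1−α)/4 we invert for α: 1−α = 4σT⁴/S.
σT⁴ = 12.98 W/m², so 4σT⁴ = 51.91 W/m².
1−α = 51.91/67.12 = 0.7734, so α = 0.2266.

0.227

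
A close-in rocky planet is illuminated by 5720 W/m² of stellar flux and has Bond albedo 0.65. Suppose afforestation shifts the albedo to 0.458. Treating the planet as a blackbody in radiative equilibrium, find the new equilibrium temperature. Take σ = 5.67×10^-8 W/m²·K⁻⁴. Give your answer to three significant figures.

With the new albedo, S(1−α₂)/4 = 775.1 W/m², so T₂ = 341.9 K.

342 kelvin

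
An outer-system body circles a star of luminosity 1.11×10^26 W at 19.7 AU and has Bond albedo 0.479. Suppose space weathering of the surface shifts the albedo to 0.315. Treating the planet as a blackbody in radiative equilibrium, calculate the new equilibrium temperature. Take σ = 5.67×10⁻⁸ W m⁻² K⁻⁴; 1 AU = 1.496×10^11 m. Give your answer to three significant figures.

41.9 K

Orbital distance: d = 19.7 AU = 2.947×10^12 m.
Flux at the orbit: S = L/(4πd²) = 1.11×10^26/(4π·(2.95×10^12)²) = 1.017 W m⁻².
T₂ = [S(1−α₂)/(4σ)]^(1/4) = [1.017·0.685/(4σ)]^(1/4) = 41.86 K.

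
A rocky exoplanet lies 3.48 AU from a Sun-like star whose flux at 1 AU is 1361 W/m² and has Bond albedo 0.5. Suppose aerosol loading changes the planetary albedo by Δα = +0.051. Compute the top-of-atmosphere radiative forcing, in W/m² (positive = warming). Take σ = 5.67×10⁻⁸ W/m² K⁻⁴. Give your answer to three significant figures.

-1.43 W/m²

Irradiance scales as 1/d², so S = 1361 W/m² × (1/3.48)² = 112.4 W/m².
The change in absorbed flux is Δ[S(1−α)/4] = −SΔα/4 = -1.433 W/m².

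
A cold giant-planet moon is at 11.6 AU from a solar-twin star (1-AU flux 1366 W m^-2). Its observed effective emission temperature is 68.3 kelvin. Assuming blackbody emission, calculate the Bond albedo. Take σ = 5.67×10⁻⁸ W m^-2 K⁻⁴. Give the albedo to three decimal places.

0.514

Irradiance scales as 1/d², so S = 1366 W m^-2 × (1/11.6)² = 10.15 W m^-2.
Energy balance: S(1−α)/4 = σT⁴, so 1−α = 4σT⁴/S.
4σT⁴ = 4·5.67×10⁻⁸·(68.3)⁴ = 4.935 W m^-2.
Hence α = 1 − 4.935/10.15 = 0.5138.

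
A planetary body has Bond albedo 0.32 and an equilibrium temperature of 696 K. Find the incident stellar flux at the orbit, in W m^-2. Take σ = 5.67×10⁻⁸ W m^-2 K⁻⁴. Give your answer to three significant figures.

78300 W m^-2

From S(1−α)/4 = σT⁴: S = 4σT⁴/(1−α).
The emitted flux is σT⁴ = 13310 W m^-2.
So S = 4×13310/(1−0.32) = 78270 W m^-2.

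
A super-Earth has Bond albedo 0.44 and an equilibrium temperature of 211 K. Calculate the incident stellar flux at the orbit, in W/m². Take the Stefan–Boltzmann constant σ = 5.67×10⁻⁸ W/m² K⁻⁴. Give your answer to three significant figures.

Invert the energy balance for S: S = 4σT⁴/(1−α).
The emitted flux is σT⁴ = 112.4 W/m².
S = 4·112.4/0.56 = 802.8 W/m².

803 W/m²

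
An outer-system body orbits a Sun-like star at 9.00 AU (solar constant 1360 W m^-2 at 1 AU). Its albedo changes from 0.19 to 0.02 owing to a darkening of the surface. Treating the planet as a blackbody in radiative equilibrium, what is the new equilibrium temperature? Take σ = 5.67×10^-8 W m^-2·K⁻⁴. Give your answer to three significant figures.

92.3 K

By the inverse-square law, S = 1360/9.00² = 16.79 W m^-2.
With the new albedo, S(1−α₂)/4 = 4.114 W m^-2, so T₂ = 92.29 K.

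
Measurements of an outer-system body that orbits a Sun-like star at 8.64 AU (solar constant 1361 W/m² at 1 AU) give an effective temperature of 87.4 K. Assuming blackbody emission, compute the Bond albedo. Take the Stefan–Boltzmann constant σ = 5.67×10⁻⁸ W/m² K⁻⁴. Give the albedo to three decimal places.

Flux at the orbit: S = 1361/(8.64)² = 18.23 W/m².
Rearranging the radiative balance, α = 1 − 4σT⁴/S.
σT⁴ = 3.308 W/m², so 4σT⁴ = 13.23 W/m².
Hence α = 1 − 13.23/18.23 = 0.2741.

0.274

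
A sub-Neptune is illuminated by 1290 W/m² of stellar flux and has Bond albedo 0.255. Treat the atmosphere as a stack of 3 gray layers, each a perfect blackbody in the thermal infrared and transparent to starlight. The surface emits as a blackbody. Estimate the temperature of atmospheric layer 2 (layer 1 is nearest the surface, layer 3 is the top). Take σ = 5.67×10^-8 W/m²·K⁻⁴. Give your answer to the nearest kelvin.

Top-of-atmosphere balance: σT_e⁴ = S(1−α)/4 = 240.3 W/m² → T_e = 255.1 K.
Each opaque layer satisfies 2T_j⁴ = T_{j−1}⁴ + T_{j+1}⁴, giving T_k⁴ = (N+1−k)T_e⁴.
T_2 = (2)^(1/4)·255.1 = 303.4 K.

303 K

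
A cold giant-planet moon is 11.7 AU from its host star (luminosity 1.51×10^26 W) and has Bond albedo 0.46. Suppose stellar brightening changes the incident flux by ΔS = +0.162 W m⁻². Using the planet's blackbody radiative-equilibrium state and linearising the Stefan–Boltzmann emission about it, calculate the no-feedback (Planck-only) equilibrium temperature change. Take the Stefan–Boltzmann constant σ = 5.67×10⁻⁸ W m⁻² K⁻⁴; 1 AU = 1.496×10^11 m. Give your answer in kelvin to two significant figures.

Orbital distance: d = 11.7 AU = 1.750×10^12 m.
Flux at the orbit: S = L/(4πd²) = 1.51×10^26/(4π·(1.75×10^12)²) = 3.922 W m⁻².
Unperturbed T_e = [3.922·(1−0.46)/(4σ)]^¼ = 55.28 K.
TOA radiative forcing: ΔF = (1−α)ΔS/4 = 0.54·(+0.162)/4 = 0.02187 W m⁻².
Planck response: λ_P = 4σT_e³ = 4·5.67×10⁻⁸·(55.28)³ = 0.03831 W m⁻²/K.
So ΔT₀ = 0.02187/0.03831 = 0.571 K.

0.57 K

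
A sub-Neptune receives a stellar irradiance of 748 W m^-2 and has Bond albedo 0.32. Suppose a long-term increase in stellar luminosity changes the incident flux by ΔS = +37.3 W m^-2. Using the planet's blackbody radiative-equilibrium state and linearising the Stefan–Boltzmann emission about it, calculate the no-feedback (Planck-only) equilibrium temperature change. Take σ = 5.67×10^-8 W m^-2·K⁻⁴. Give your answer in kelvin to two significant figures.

2.7 K

Unperturbed T_e = [748.0·(1−0.32)/(4σ)]^¼ = 217.6 K.
Only a fraction (1−α) is absorbed and it's spread over 4πR², so ΔF = (1−α)ΔS/4 = 6.341 W m^-2.
Planck response: λ_P = 4σT_e³ = 4·5.67×10⁻⁸·(217.6)³ = 2.337 W m^-2/K.
Hence the no-feedback warming is ΔF/(4σT_e³) = 2.71 K.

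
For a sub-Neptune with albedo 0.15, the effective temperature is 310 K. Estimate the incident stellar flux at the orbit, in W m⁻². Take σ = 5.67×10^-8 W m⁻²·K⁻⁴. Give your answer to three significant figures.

2460 W m⁻²

From S(1−α)/4 = σT⁴: S = 4σT⁴/(1−α).
The emitted flux is σT⁴ = 523.6 W m⁻².
So S = 4×523.6/(1−0.15) = 2464 W m⁻².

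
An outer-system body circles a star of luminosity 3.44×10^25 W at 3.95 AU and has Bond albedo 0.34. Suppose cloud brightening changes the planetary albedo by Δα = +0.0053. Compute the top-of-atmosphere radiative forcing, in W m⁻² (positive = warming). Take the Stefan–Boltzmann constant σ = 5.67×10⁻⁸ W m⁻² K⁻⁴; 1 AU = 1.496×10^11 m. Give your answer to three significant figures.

-0.0104 W m⁻²

d = 3.95 × 1.496×10^11 m = 5.909×10^11 m.
S = L/(4πd²) = 7.840 W m⁻².
TOA radiative forcing: ΔF = −S·Δα/4 = −7.840·(+0.0053)/4 = -0.01039 W m⁻².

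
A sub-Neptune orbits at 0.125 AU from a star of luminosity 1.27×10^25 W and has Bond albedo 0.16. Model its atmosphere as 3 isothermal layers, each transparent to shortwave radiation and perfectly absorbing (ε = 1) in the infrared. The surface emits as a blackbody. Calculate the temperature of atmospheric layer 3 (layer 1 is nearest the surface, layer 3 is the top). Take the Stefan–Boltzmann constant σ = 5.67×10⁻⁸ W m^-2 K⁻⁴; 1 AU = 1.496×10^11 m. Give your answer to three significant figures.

322 K

d = 0.125 × 1.496×10^11 m = 1.870×10^10 m.
Flux at the orbit: S = L/(4πd²) = 1.27×10^25/(4π·(1.87×10^10)²) = 2890 W m^-2.
OLR = S(1−α)/4 = 606.9 W m^-2; the top layer radiates at T_e = 321.7 K.
The net upward flux σT_e⁴ is constant between every pair of levels, so T_k⁴ = (N+1−k)T_e⁴.
With k = 3: T_3 = (3+1−3)^¼·321.7 K = 321.7 K.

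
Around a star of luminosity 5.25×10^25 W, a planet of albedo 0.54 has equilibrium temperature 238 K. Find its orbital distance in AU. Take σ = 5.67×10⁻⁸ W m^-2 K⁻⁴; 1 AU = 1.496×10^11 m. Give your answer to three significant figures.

0.344 AU

Energy balance gives S = 4σT⁴/(1−α) = 1582 W m^-2.
Then d = [L/(4πS)]^(1/2) = 5.139×10^10 m, i.e. 0.3435 AU.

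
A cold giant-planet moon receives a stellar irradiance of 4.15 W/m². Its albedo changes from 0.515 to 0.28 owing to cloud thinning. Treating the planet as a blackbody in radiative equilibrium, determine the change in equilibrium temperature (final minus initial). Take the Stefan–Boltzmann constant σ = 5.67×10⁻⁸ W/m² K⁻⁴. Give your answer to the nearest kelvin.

6 K

Before: T₁ = [4.150·0.485/(4σ)]^(1/4) = 54.58 K.
With α = 0.28, T₂ = 60.25 K.
Change: 60.25 − 54.58 = 5.666 K.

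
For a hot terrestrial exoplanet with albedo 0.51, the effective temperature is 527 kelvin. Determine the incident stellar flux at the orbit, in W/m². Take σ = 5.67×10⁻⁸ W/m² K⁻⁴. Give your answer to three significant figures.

35700 W/m²

Invert the energy balance for S: S = 4σT⁴/(1−α).
σT⁴ = 5.67×10⁻⁸·(527)⁴ = 4373 W/m².
So S = 4×4373/(1−0.51) = 35700 W/m².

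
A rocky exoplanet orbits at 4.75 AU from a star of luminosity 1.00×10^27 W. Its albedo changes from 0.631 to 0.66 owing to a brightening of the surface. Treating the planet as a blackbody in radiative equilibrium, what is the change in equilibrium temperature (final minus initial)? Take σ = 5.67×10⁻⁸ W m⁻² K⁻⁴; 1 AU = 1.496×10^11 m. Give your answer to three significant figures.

d = 4.75 × 1.496×10^11 m = 7.106×10^11 m.
Flux at the orbit: S = L/(4πd²) = 1.00×10^27/(4π·(7.11×10^11)²) = 157.6 W m⁻².
Initial: T₁ = [S(1−0.631)/(4σ)]^(1/4) = 126.5 K.
After:  T₂ = [157.6·0.34/(4σ)]^(1/4) = 124.0 K.
Change: 124.0 − 126.5 = -2.563 K.

-2.56 K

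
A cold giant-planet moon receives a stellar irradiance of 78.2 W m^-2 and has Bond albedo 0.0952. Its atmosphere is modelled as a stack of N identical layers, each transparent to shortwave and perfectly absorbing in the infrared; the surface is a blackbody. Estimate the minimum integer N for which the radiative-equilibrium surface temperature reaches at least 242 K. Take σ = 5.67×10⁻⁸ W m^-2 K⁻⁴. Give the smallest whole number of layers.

10

OLR = S(1−α)/4 = 17.69 W m^-2; the top layer radiates at T_e = 132.9 K.
Need (N+1)T_e⁴ ≥ T_s⁴, i.e. N+1 ≥ (242/132.9)⁴ = 10.994.
Rounding up, N = 10.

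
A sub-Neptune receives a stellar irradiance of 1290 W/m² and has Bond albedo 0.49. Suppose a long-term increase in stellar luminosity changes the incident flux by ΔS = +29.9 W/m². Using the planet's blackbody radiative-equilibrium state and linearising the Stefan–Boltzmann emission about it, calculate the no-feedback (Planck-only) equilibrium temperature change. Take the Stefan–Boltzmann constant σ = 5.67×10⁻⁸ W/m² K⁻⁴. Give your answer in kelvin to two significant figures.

1.3 kelvin

The baseline emission temperature is T_e = 232.1 K.
Only a fraction (1−α) is absorbed and it's spread over 4πR², so ΔF = (1−α)ΔS/4 = 3.812 W/m².
The Planck feedback parameter is 4σT_e³ = 2.835 W/m²/K.
So ΔT₀ = 3.812/2.835 = 1.34 K.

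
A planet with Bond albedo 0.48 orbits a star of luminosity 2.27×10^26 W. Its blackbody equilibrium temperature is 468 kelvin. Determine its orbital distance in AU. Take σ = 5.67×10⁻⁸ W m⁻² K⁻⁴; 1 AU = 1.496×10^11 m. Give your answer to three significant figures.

Required flux: S = 4σT⁴/(1−α) = 20920 W m⁻².
S = L/(4πd²) → d = √(L/4πS) = √(2.27×10^26/(4π·20920)) = 2.938×10^10 m = 0.1964 AU.

0.196 AU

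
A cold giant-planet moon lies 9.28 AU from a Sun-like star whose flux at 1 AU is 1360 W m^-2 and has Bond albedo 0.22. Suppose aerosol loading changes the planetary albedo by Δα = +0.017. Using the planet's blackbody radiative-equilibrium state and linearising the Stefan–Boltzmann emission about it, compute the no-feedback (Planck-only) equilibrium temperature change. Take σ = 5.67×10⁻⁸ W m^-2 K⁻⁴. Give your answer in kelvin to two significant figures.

-0.47 K

By the inverse-square law, S = 1360/9.28² = 15.79 W m^-2.
Reference equilibrium: T_e = [S(1−α)/(4σ)]^(1/4) = 85.85 K.
TOA radiative forcing: ΔF = −S·Δα/4 = −15.79·(+0.017)/4 = -0.06712 W m^-2.
The Planck feedback parameter is 4σT_e³ = 0.1435 W m^-2/K.
ΔT₀ = ΔF/λ_P = -0.06712/0.1435 = -0.468 K.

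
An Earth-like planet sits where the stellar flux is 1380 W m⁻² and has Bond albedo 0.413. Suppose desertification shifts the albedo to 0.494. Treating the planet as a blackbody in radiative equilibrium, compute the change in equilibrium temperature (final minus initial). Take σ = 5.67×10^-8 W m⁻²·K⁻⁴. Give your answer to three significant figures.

Before: T₁ = [1380·0.587/(4σ)]^(1/4) = 244.5 K.
After:  T₂ = [1380·0.506/(4σ)]^(1/4) = 235.6 K.
ΔT = T₂ − T₁ = -8.909 K.

-8.91 K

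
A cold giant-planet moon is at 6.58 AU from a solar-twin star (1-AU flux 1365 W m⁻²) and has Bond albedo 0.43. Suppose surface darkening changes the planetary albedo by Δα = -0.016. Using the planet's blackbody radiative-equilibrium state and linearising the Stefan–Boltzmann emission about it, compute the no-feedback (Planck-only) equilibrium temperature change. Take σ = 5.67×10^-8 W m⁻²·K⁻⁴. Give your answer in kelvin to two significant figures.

0.66 K

Flux at the orbit: S = 1365/(6.58)² = 31.53 W m⁻².
The baseline emission temperature is T_e = 94.35 K.
ΔF = −(S/4)Δα = −(31.53/4)×(-0.016) = 0.1261 W m⁻².
The Planck feedback parameter is 4σT_e³ = 0.1905 W m⁻²/K.
So ΔT₀ = 0.1261/0.1905 = 0.662 K.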